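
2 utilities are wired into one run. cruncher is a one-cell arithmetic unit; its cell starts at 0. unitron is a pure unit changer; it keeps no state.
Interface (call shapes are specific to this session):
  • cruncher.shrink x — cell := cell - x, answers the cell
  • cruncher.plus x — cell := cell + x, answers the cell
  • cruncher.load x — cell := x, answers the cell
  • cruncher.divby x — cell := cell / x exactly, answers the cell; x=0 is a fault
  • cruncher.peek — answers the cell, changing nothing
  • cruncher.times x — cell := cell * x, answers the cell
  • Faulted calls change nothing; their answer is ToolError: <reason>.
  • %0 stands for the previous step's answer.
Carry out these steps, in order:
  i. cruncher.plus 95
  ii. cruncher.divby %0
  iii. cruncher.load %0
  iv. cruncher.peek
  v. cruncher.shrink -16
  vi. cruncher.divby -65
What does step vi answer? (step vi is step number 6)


Answer: -17/65

Derivation:
[in] cruncher.plus x=95
= 95
[in] cruncher.divby x=%0
= 1
[in] cruncher.load x=%0
= 1
[in] cruncher.peek
= 1
[in] cruncher.shrink x=-16
= 17
[in] cruncher.divby x=-65
= -17/65


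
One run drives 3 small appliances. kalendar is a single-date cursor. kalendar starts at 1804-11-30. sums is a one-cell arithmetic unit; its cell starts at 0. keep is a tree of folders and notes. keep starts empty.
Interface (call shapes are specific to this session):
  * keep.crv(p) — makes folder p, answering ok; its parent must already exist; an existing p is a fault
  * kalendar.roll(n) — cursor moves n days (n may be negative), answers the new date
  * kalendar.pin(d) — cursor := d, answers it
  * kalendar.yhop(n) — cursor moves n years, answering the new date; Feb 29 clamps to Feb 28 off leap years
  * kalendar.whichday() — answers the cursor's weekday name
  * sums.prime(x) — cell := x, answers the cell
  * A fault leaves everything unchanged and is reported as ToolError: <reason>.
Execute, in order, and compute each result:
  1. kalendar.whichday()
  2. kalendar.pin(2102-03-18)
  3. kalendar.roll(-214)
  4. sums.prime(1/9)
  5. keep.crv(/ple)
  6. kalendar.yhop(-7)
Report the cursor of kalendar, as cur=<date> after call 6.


Answer: cur=2094-08-16

Derivation:
// 1. kalendar.whichday() -> Friday
// 2. kalendar.pin(d='2102-03-18') -> 2102-03-18
// 3. kalendar.roll(n='-214') -> 2101-08-16
// 4. sums.prime(x='1/9') -> 1/9
// 5. keep.crv(p='/ple') -> ok
// 6. kalendar.yhop(n='-7') -> 2094-08-16


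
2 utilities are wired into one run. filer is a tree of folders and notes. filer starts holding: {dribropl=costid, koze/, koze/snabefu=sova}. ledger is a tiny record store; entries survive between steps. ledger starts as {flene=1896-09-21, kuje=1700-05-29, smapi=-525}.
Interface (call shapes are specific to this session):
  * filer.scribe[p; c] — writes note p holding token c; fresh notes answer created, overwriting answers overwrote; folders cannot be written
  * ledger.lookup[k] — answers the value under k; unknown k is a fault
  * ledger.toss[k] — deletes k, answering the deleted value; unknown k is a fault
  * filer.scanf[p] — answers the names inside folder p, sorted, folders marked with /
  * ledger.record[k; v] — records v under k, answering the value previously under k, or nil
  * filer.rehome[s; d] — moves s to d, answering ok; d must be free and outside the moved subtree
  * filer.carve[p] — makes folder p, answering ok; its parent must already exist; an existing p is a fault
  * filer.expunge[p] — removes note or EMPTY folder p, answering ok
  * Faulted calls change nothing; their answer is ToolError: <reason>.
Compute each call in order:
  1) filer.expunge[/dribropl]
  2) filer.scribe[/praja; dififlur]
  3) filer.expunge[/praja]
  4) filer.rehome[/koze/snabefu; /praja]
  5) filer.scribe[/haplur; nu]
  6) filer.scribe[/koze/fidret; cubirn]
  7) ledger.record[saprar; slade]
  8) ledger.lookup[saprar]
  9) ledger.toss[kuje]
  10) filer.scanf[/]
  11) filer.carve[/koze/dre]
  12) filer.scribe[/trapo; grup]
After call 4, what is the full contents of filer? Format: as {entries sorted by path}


Answer: {koze/, praja=sova}

Derivation:
==> filer.expunge(p='/dribropl')
<== ok
==> filer.scribe(p='/praja', c='dififlur')
<== created
==> filer.expunge(p='/praja')
<== ok
==> filer.rehome(s='/koze/snabefu', d='/praja')
<== ok
==> filer.scribe(p='/haplur', c='nu')
<== created
==> filer.scribe(p='/koze/fidret', c='cubirn')
<== created
==> ledger.record(k='saprar', v='slade')
<== nil
==> ledger.lookup(k='saprar')
<== slade
==> ledger.toss(k='kuje')
<== 1700-05-29
==> filer.scanf(p='/')
<== [haplur, koze/, praja]
==> filer.carve(p='/koze/dre')
<== ok
==> filer.scribe(p='/trapo', c='grup')
<== created


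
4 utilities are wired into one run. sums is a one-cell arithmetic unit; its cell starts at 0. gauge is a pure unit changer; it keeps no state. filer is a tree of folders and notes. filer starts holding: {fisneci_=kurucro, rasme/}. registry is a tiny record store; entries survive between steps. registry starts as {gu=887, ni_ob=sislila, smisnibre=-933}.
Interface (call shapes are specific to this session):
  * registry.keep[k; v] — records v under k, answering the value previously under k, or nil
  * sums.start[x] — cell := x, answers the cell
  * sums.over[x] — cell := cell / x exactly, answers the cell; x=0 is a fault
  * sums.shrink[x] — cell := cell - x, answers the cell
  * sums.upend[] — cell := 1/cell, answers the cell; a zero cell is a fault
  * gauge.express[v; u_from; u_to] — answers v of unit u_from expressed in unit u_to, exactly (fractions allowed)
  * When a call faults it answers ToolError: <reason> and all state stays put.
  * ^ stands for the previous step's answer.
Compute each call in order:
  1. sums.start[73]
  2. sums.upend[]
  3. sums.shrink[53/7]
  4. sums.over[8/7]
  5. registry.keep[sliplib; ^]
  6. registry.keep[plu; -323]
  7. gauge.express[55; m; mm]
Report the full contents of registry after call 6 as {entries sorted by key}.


Then sums.start using x=73: 73.
I run sums.upend(), giving 1/73.
Then sums.shrink using x=53/7, giving -3862/511.
Next I call sums.over using x=8/7, — result: -1931/292.
Next I call registry.keep using k=sliplib, v=^, — result: nil.
I call registry.keep using k=plu, v=-323, yielding nil.
I try gauge.express using v=55, u_from=m, u_to=mm, giving 55000.

Answer: {gu=887, ni_ob=sislila, plu=-323, sliplib=-1931/292, smisnibre=-933}


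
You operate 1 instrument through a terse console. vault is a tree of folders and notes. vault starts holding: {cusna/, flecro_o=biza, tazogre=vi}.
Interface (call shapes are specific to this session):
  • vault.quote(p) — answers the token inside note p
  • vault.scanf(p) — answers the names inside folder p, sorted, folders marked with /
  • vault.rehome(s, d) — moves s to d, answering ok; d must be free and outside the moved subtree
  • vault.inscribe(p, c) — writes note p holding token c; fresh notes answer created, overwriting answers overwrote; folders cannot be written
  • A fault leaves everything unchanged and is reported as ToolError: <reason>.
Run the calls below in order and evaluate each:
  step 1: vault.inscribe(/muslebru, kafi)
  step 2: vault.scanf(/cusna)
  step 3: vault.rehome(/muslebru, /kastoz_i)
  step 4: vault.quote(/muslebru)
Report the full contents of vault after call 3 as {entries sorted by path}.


Answer: {cusna/, flecro_o=biza, kastoz_i=kafi, tazogre=vi}

Derivation:
>> vault.inscribe(/muslebru, kafi)
<< created
>> vault.scanf(/cusna)
<< []
>> vault.rehome(/muslebru, /kastoz_i)
<< ok
>> vault.quote(/muslebru)
<< ToolError: not found


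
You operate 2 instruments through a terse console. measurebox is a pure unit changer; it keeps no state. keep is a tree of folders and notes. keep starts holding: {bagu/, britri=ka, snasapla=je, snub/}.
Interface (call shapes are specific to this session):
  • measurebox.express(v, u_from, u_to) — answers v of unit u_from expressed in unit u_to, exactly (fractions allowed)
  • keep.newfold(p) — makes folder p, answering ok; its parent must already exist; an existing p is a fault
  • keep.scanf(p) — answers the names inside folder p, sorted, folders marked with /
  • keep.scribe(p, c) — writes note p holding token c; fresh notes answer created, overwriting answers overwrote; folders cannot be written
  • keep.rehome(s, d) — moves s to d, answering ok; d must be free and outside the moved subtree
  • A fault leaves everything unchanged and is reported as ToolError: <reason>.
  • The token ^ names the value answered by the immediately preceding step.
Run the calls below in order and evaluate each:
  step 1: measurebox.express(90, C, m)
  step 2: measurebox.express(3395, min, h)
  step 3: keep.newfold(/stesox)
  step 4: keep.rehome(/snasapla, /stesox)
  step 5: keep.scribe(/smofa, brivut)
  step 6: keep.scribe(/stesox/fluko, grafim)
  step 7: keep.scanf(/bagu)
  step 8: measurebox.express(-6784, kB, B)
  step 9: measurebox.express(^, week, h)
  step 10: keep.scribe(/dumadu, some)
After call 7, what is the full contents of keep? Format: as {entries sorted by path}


Answer: {bagu/, britri=ka, smofa=brivut, snasapla=je, snub/, stesox/, stesox/fluko=grafim}

Derivation:
Act: measurebox.express[v→90; u_from→C; u_to→m]
Obs: ToolError: incompatible units
Act: measurebox.express[v→3395; u_from→min; u_to→h]
Obs: 679/12
Act: keep.newfold[p→/stesox]
Obs: ok
Act: keep.rehome[s→/snasapla; d→/stesox]
Obs: ToolError: exists
Act: keep.scribe[p→/smofa; c→brivut]
Obs: created
Act: keep.scribe[p→/stesox/fluko; c→grafim]
Obs: created
Act: keep.scanf[p→/bagu]
Obs: []
Act: measurebox.express[v→-6784; u_from→kB; u_to→B]
Obs: -6784000
Act: measurebox.express[v→^; u_from→week; u_to→h]
Obs: -1139712000
Act: keep.scribe[p→/dumadu; c→some]
Obs: created


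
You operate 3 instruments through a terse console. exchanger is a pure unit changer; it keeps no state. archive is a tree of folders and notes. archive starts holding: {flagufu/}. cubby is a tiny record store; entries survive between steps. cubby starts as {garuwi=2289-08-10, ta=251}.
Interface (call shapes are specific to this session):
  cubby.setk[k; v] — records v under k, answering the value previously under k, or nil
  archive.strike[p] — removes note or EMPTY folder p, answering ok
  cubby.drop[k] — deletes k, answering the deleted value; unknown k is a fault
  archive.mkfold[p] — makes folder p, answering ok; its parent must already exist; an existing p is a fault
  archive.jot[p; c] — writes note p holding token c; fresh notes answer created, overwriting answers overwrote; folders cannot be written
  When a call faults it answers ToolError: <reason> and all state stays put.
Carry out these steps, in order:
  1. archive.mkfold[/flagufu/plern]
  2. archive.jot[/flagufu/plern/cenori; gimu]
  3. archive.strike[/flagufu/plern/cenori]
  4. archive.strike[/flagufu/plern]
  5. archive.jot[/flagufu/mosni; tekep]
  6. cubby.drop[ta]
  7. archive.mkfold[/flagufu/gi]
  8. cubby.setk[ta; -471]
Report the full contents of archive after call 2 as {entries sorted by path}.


I invoke archive.mkfold on p→/flagufu/plern, and see ok.
Using archive.jot on p→/flagufu/plern/cenori, c→gimu, — result: created.
I call archive.strike on p→/flagufu/plern/cenori, yielding ok.
I use archive.strike on p→/flagufu/plern, which returns ok.
Using archive.jot on p→/flagufu/mosni, c→tekep, and get created.
I invoke cubby.drop on k→ta, — result: 251.
I use archive.mkfold on p→/flagufu/gi: ok.
Using cubby.setk on k→ta, v→-471: nil.

Answer: {flagufu/, flagufu/plern/, flagufu/plern/cenori=gimu}


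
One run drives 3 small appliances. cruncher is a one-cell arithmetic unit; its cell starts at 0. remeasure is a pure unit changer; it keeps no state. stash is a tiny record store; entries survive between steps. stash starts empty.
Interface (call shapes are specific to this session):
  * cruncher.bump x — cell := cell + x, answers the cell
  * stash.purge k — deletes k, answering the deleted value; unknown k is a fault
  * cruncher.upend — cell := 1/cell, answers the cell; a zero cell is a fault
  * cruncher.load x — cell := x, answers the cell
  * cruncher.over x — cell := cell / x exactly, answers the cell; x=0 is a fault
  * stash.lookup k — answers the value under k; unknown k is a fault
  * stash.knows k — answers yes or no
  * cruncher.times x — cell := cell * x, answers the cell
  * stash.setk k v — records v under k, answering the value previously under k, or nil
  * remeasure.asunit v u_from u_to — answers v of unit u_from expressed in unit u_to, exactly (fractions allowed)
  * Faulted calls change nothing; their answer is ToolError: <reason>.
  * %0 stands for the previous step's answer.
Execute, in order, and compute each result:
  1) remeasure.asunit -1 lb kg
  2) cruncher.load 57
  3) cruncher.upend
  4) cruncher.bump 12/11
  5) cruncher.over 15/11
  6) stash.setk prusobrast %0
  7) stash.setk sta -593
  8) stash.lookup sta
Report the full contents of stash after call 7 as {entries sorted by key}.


Answer: {prusobrast=139/171, sta=-593}

Derivation:
-- asunit(v: -1, u_from: lb, u_to: kg) -> -45359237/100000000
-- load(x: 57) -> 57
-- upend() -> 1/57
-- bump(x: 12/11) -> 695/627
-- over(x: 15/11) -> 139/171
-- setk(k: prusobrast, v: %0) -> nil
-- setk(k: sta, v: -593) -> nil
-- lookup(k: sta) -> -593


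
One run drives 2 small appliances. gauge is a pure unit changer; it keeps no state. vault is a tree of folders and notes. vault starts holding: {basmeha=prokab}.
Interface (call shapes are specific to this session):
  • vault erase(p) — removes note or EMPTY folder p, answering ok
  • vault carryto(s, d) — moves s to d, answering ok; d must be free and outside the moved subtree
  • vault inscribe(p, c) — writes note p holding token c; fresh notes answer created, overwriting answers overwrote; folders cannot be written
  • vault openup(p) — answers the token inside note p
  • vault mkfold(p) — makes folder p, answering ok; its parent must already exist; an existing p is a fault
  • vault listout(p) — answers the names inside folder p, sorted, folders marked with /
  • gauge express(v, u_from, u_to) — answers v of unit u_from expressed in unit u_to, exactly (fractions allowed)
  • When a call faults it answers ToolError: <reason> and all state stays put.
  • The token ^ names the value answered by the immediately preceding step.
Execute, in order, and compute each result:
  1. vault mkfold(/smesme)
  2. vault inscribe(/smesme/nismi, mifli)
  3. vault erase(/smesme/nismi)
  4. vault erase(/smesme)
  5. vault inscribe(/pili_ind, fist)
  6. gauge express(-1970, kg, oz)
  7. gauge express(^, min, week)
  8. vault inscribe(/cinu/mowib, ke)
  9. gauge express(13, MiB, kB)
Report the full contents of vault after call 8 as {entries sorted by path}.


→ vault mkfold(p='/smesme')
← ok
→ vault inscribe(p='/smesme/nismi', c='mifli')
← created
→ vault erase(p='/smesme/nismi')
← ok
→ vault erase(p='/smesme')
← ok
→ vault inscribe(p='/pili_ind', c='fist')
← created
→ gauge express(v='-1970', u_from='kg', u_to='oz')
← -3152000000000/45359237
→ gauge express(v='^', u_from='min', u_to='week')
← -19700000000/2857631931
→ vault inscribe(p='/cinu/mowib', c='ke')
← ToolError: no parent
→ gauge express(v='13', u_from='MiB', u_to='kB')
← 1703936/125

Answer: {basmeha=prokab, pili_ind=fist}


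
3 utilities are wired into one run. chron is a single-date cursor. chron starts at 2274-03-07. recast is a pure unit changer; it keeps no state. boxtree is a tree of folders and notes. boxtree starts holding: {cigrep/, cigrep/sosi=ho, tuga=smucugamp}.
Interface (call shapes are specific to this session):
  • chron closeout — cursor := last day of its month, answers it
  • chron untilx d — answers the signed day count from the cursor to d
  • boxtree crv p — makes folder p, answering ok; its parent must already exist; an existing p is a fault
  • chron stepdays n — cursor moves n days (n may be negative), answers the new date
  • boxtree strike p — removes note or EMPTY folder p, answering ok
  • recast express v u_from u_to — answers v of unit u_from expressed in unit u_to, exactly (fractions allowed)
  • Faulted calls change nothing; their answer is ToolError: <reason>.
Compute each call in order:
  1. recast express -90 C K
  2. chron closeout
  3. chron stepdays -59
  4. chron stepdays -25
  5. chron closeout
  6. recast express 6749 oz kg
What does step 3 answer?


Answer: 2274-01-31

Derivation:
-> recast express(v=-90, u_from=C, u_to=K)
<- 3663/20
-> chron closeout()
<- 2274-03-31
-> chron stepdays(n=-59)
<- 2274-01-31
-> chron stepdays(n=-25)
<- 2274-01-06
-> chron closeout()
<- 2274-01-31
-> recast express(v=6749, u_from=oz, u_to=kg)
<- 306129490513/1600000000


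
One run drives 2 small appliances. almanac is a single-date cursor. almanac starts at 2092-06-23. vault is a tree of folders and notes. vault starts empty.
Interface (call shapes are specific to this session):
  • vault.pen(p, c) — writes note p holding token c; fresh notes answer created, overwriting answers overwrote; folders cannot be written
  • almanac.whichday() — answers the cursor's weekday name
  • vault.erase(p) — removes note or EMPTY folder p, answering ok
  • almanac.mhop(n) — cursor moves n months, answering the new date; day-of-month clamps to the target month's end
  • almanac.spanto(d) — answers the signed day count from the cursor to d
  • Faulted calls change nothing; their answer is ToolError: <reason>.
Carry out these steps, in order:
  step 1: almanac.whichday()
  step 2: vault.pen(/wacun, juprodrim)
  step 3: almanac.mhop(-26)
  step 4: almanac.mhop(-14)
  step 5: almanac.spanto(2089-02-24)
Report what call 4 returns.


Answer: 2089-02-23

Derivation:
# whichday() : Monday
# pen(p→/wacun, c→juprodrim) : created
# mhop(n→-26) : 2090-04-23
# mhop(n→-14) : 2089-02-23
# spanto(d→2089-02-24) : 1


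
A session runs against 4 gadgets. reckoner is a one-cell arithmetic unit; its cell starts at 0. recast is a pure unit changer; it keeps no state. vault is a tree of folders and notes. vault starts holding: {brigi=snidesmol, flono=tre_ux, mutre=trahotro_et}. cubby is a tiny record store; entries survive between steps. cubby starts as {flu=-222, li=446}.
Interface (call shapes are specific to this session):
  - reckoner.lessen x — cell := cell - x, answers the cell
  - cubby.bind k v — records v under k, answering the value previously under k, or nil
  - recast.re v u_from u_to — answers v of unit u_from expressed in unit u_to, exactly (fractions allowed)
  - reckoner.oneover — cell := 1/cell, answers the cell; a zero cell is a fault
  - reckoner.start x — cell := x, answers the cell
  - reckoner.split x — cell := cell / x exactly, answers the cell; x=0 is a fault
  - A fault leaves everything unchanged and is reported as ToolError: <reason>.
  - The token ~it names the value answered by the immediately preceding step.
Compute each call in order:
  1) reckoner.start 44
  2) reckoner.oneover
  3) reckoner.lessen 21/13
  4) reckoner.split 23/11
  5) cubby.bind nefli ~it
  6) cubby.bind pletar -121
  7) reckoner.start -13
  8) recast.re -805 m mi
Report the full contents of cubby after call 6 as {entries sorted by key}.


Answer: {flu=-222, li=446, nefli=-911/1196, pletar=-121}

Derivation:
Now I run start passing x=44, and observe 44.
I call oneover, which returns 1/44.
Now I run lessen passing x=21/13, giving -911/572.
Using split passing x=23/11, which returns -911/1196.
I invoke bind passing k=nefli, v=~it, and get nil.
I use bind passing k=pletar, v=-121, — result: nil.
I use start passing x=-13, and get -13.
I call re passing v=-805, u_from=m, u_to=mi, — result: -100625/201168.


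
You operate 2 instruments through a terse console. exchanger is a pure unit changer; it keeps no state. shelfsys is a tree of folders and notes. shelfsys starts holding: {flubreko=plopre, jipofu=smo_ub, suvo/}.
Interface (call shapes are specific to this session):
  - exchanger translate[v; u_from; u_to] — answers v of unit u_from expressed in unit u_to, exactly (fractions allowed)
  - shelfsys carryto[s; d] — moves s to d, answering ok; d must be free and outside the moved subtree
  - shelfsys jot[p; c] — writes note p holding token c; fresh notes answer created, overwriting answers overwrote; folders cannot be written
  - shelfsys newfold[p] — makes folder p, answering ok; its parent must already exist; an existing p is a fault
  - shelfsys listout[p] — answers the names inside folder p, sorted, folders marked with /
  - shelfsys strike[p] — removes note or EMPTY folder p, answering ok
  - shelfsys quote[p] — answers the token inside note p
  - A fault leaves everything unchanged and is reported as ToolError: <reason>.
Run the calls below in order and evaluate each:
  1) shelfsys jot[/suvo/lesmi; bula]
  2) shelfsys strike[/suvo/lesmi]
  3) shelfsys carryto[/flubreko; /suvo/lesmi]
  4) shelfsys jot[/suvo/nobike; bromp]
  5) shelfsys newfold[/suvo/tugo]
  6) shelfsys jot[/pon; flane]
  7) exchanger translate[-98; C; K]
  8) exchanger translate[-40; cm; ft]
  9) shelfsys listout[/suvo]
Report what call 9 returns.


Answer: [lesmi, nobike, tugo/]

Derivation:
-> shelfsys jot(p='/suvo/lesmi', c='bula')
<- created
-> shelfsys strike(p='/suvo/lesmi')
<- ok
-> shelfsys carryto(s='/flubreko', d='/suvo/lesmi')
<- ok
-> shelfsys jot(p='/suvo/nobike', c='bromp')
<- created
-> shelfsys newfold(p='/suvo/tugo')
<- ok
-> shelfsys jot(p='/pon', c='flane')
<- created
-> exchanger translate(v='-98', u_from='C', u_to='K')
<- 3503/20
-> exchanger translate(v='-40', u_from='cm', u_to='ft')
<- -500/381
-> shelfsys listout(p='/suvo')
<- [lesmi, nobike, tugo/]


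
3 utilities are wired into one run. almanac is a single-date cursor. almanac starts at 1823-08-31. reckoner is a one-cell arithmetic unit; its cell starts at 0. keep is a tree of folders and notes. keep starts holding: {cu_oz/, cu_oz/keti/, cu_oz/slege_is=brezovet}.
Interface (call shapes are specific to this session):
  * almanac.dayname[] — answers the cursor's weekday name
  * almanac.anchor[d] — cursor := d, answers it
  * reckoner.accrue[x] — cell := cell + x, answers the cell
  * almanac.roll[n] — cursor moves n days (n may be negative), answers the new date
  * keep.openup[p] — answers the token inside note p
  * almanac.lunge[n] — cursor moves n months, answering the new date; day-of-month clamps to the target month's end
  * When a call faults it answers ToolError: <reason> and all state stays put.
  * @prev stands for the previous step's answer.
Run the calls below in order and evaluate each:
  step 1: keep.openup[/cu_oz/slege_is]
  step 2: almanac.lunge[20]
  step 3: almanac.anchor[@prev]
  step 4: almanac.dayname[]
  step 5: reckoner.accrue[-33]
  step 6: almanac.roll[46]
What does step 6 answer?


Answer: 1825-06-15

Derivation:
~$ openup p→/cu_oz/slege_is
  brezovet
~$ lunge n→20
  1825-04-30
~$ anchor d→@prev
  1825-04-30
~$ dayname
  Saturday
~$ accrue x→-33
  -33
~$ roll n→46
  1825-06-15


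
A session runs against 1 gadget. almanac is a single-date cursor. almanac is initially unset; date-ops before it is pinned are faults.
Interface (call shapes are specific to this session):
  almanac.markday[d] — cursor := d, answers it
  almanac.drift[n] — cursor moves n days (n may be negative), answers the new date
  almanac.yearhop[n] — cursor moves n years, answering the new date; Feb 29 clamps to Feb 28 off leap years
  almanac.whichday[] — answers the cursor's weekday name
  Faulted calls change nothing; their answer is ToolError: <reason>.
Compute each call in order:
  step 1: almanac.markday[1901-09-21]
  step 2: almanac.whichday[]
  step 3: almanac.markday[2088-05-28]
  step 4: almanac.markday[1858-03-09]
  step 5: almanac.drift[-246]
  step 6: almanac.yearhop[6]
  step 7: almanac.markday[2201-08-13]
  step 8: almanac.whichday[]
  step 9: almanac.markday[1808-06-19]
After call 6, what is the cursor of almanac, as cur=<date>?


~$ almanac.markday d→1901-09-21
:: 1901-09-21
~$ almanac.whichday
:: Saturday
~$ almanac.markday d→2088-05-28
:: 2088-05-28
~$ almanac.markday d→1858-03-09
:: 1858-03-09
~$ almanac.drift n→-246
:: 1857-07-06
~$ almanac.yearhop n→6
:: 1863-07-06
~$ almanac.markday d→2201-08-13
:: 2201-08-13
~$ almanac.whichday
:: Thursday
~$ almanac.markday d→1808-06-19
:: 1808-06-19

Answer: cur=1863-07-06


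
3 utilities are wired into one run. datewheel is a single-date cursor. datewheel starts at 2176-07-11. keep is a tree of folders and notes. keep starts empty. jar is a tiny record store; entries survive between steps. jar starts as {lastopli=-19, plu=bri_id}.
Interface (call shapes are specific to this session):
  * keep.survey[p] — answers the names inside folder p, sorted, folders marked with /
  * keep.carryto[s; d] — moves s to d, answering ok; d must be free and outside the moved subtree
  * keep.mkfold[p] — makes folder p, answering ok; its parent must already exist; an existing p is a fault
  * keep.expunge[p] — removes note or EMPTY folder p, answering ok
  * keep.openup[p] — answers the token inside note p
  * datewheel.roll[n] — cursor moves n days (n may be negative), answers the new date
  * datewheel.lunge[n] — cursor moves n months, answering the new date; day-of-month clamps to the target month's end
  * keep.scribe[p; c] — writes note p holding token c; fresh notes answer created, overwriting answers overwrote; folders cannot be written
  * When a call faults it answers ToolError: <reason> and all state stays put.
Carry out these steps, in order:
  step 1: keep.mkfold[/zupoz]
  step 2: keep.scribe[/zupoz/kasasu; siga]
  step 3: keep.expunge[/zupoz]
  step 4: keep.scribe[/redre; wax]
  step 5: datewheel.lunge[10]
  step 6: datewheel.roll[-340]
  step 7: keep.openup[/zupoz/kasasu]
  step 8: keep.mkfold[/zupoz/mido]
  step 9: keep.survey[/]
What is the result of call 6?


[in] mkfold /zupoz
  ok
[in] scribe /zupoz/kasasu siga
  created
[in] expunge /zupoz
  ToolError: not empty
[in] scribe /redre wax
  created
[in] lunge 10
  2177-05-11
[in] roll -340
  2176-06-05
[in] openup /zupoz/kasasu
  siga
[in] mkfold /zupoz/mido
  ok
[in] survey /
  [redre, zupoz/]

Answer: 2176-06-05


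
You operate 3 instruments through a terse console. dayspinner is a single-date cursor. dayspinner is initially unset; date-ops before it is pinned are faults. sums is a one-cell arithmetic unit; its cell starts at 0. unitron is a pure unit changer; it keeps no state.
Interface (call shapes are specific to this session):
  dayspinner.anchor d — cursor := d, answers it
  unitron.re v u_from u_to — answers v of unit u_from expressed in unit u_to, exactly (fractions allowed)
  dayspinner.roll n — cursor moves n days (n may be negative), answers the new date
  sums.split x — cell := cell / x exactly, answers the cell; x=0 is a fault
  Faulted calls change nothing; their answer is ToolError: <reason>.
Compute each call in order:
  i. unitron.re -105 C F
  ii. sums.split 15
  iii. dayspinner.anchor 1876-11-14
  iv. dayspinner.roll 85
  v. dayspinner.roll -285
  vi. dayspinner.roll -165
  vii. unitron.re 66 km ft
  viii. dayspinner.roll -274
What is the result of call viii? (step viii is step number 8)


;; 1. unitron.re(v→-105, u_from→C, u_to→F) == -157
;; 2. sums.split(x→15) == 0
;; 3. dayspinner.anchor(d→1876-11-14) == 1876-11-14
;; 4. dayspinner.roll(n→85) == 1877-02-07
;; 5. dayspinner.roll(n→-285) == 1876-04-28
;; 6. dayspinner.roll(n→-165) == 1875-11-15
;; 7. unitron.re(v→66, u_from→km, u_to→ft) == 27500000/127
;; 8. dayspinner.roll(n→-274) == 1875-02-14

Answer: 1875-02-14


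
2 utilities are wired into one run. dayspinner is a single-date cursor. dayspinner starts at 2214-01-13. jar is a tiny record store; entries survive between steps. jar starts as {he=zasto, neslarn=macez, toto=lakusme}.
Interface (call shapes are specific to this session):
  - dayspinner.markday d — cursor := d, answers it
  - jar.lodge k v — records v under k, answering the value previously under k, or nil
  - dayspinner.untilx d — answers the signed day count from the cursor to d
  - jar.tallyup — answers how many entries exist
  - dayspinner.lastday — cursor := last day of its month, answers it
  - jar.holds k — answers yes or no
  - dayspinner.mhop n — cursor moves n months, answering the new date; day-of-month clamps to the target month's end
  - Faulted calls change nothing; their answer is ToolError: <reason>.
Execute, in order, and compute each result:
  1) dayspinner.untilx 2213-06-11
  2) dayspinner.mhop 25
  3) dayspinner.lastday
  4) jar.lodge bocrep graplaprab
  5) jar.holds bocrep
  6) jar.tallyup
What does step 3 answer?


·→ dayspinner.untilx(2213-06-11)
·← -216
·→ dayspinner.mhop(25)
·← 2216-02-13
·→ dayspinner.lastday()
·← 2216-02-29
·→ jar.lodge(bocrep, graplaprab)
·← nil
·→ jar.holds(bocrep)
·← yes
·→ jar.tallyup()
·← 4

Answer: 2216-02-29


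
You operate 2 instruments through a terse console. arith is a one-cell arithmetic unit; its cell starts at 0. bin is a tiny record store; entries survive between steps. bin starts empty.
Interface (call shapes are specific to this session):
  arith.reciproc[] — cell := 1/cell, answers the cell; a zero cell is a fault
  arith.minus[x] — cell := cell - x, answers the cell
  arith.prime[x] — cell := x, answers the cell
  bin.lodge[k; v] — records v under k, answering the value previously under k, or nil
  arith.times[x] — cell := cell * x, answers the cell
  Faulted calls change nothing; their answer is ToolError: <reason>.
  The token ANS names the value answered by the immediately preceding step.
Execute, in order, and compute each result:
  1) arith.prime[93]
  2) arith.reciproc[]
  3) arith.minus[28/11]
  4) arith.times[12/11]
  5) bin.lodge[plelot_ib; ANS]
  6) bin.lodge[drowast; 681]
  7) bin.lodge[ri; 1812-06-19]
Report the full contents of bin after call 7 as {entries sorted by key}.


Step: arith.prime[93]
Result: 93
Step: arith.reciproc[]
Result: 1/93
Step: arith.minus[28/11]
Result: -2593/1023
Step: arith.times[12/11]
Result: -10372/3751
Step: bin.lodge[plelot_ib; ANS]
Result: nil
Step: bin.lodge[drowast; 681]
Result: nil
Step: bin.lodge[ri; 1812-06-19]
Result: nil

Answer: {drowast=681, plelot_ib=-10372/3751, ri=1812-06-19}


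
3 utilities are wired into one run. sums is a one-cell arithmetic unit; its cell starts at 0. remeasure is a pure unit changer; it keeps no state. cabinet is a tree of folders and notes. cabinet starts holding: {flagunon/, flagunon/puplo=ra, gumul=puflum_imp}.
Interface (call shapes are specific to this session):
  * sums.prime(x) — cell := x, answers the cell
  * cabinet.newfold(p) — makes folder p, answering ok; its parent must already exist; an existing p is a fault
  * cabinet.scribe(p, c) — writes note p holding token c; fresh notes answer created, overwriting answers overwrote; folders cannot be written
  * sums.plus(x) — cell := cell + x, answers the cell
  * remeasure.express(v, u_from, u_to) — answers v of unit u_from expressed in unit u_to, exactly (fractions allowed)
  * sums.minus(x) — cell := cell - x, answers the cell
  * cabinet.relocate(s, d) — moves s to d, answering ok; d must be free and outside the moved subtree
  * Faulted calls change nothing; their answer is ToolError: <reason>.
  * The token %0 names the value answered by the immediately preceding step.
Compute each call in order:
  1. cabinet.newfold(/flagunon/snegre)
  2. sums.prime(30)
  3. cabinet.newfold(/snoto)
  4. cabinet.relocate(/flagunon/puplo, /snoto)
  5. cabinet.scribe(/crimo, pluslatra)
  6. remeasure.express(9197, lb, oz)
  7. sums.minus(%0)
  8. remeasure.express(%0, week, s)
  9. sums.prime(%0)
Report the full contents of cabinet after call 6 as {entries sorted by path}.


;; cabinet.newfold(p: /flagunon/snegre) => ok
;; sums.prime(x: 30) => 30
;; cabinet.newfold(p: /snoto) => ok
;; cabinet.relocate(s: /flagunon/puplo, d: /snoto) => ToolError: exists
;; cabinet.scribe(p: /crimo, c: pluslatra) => created
;; remeasure.express(v: 9197, u_from: lb, u_to: oz) => 147152
;; sums.minus(x: %0) => -147122
;; remeasure.express(v: %0, u_from: week, u_to: s) => -88979385600
;; sums.prime(x: %0) => -88979385600

Answer: {crimo=pluslatra, flagunon/, flagunon/puplo=ra, flagunon/snegre/, gumul=puflum_imp, snoto/}


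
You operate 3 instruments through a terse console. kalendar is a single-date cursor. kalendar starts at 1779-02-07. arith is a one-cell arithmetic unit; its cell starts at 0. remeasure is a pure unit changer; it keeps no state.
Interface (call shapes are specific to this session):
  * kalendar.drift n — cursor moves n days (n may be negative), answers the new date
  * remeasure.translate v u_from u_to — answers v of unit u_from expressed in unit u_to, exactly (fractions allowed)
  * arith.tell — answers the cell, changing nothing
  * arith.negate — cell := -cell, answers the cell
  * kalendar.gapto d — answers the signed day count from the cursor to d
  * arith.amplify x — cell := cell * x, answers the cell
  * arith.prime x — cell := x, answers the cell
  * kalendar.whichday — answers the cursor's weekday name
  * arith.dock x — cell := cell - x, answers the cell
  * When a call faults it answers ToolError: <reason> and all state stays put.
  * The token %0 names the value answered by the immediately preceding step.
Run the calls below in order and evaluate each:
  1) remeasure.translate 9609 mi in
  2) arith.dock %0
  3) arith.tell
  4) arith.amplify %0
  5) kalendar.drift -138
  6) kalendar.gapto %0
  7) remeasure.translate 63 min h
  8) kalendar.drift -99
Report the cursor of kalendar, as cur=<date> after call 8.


CALL remeasure.translate[v='9609'; u_from='mi'; u_to='in']
RET  608826240
CALL arith.dock[x='%0']
RET  -608826240
CALL arith.tell[]
RET  -608826240
CALL arith.amplify[x='%0']
RET  370669390512537600
CALL kalendar.drift[n='-138']
RET  1778-09-22
CALL kalendar.gapto[d='%0']
RET  0
CALL remeasure.translate[v='63'; u_from='min'; u_to='h']
RET  21/20
CALL kalendar.drift[n='-99']
RET  1778-06-15

Answer: cur=1778-06-15


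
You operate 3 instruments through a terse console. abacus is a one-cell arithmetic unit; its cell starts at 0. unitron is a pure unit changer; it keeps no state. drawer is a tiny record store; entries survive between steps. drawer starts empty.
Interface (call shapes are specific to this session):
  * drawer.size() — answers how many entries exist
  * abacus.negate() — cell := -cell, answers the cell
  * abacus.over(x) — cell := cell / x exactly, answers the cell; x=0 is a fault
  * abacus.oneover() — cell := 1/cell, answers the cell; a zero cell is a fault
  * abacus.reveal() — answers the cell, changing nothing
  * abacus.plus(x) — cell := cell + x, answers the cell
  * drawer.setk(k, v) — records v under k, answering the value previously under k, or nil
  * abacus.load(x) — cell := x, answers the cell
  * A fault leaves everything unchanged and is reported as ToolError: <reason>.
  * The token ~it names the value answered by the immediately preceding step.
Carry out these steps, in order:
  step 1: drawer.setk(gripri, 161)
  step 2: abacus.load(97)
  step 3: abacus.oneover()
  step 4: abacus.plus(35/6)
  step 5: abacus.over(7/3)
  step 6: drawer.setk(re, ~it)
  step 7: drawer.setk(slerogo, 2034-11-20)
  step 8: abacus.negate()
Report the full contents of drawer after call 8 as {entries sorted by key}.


~$ setk k→gripri v→161
:: nil
~$ load x→97
:: 97
~$ oneover
:: 1/97
~$ plus x→35/6
:: 3401/582
~$ over x→7/3
:: 3401/1358
~$ setk k→re v→~it
:: nil
~$ setk k→slerogo v→2034-11-20
:: nil
~$ negate
:: -3401/1358

Answer: {gripri=161, re=3401/1358, slerogo=2034-11-20}


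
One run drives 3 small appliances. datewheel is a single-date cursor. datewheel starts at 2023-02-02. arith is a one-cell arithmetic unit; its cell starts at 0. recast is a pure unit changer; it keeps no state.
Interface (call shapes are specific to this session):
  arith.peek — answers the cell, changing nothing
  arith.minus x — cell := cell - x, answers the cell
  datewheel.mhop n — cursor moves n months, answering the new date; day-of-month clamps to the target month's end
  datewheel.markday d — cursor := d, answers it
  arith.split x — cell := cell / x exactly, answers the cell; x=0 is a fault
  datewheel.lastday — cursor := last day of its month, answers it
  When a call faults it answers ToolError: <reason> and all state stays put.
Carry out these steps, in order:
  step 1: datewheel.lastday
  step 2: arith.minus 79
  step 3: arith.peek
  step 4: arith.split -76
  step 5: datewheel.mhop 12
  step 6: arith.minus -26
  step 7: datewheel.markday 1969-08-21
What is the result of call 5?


[in] datewheel.lastday
[out] 2023-02-28
[in] arith.minus x: 79
[out] -79
[in] arith.peek
[out] -79
[in] arith.split x: -76
[out] 79/76
[in] datewheel.mhop n: 12
[out] 2024-02-28
[in] arith.minus x: -26
[out] 2055/76
[in] datewheel.markday d: 1969-08-21
[out] 1969-08-21

Answer: 2024-02-28


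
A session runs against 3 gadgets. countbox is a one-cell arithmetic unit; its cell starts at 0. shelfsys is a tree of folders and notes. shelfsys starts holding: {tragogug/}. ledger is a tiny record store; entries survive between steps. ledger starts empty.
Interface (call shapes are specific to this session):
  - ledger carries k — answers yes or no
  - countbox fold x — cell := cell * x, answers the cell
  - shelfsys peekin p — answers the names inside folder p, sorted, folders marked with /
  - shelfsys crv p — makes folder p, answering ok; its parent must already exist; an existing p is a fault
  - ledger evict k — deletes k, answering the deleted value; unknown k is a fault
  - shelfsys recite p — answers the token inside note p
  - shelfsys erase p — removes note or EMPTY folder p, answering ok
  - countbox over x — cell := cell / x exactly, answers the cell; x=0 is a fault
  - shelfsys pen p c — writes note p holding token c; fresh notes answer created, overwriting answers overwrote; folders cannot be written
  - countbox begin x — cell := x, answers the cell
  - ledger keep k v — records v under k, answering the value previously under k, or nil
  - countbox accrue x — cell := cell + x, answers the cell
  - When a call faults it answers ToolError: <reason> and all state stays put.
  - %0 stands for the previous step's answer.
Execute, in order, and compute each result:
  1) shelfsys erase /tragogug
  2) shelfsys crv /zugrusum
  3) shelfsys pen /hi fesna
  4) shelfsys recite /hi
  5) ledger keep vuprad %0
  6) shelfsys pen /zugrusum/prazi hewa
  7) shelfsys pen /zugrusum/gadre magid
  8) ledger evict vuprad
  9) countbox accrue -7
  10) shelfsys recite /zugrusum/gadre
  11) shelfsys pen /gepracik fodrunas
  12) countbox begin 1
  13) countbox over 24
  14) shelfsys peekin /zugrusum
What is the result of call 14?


Answer: [gadre, prazi]

Derivation:
==> shelfsys erase(p: /tragogug)
<== ok
==> shelfsys crv(p: /zugrusum)
<== ok
==> shelfsys pen(p: /hi, c: fesna)
<== created
==> shelfsys recite(p: /hi)
<== fesna
==> ledger keep(k: vuprad, v: %0)
<== nil
==> shelfsys pen(p: /zugrusum/prazi, c: hewa)
<== created
==> shelfsys pen(p: /zugrusum/gadre, c: magid)
<== created
==> ledger evict(k: vuprad)
<== fesna
==> countbox accrue(x: -7)
<== -7
==> shelfsys recite(p: /zugrusum/gadre)
<== magid
==> shelfsys pen(p: /gepracik, c: fodrunas)
<== created
==> countbox begin(x: 1)
<== 1
==> countbox over(x: 24)
<== 1/24
==> shelfsys peekin(p: /zugrusum)
<== [gadre, prazi]


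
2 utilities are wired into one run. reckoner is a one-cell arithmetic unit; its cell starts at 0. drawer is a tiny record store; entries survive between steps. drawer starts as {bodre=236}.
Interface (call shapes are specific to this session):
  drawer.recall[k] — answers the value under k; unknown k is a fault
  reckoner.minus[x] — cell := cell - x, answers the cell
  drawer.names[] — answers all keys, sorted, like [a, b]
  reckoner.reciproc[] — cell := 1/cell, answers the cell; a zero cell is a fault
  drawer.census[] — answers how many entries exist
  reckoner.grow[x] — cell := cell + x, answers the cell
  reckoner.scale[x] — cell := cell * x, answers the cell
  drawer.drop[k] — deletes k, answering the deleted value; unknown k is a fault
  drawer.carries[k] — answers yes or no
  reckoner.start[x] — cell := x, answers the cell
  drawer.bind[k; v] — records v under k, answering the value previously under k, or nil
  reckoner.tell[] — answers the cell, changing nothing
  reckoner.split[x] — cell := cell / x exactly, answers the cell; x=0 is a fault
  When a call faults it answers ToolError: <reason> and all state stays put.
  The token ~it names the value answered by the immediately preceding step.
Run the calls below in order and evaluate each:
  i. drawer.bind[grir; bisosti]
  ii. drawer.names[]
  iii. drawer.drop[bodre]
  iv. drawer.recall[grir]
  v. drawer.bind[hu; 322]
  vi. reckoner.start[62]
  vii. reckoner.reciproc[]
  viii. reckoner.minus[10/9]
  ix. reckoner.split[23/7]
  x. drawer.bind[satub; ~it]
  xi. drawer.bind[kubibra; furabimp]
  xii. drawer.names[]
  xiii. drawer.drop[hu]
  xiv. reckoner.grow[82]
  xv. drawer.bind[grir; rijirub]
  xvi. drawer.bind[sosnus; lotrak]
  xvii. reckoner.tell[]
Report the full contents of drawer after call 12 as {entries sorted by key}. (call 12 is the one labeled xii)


I run bind passing grir, bisosti, and get nil.
Calling names(), → [bodre, grir].
Next I call drop passing bodre, which returns 236.
I run recall passing grir, and see bisosti.
Calling bind passing hu, 322, giving nil.
I call start passing 62, giving 62.
Next I call reciproc, yielding 1/62.
I try minus passing 10/9, which returns -611/558.
I try split passing 23/7, yielding -4277/12834.
I call bind passing satub, ~it, giving nil.
I try bind passing kubibra, furabimp: nil.
I try names, — result: [grir, hu, kubibra, satub].
I call drop passing hu, which returns 322.
Then grow passing 82, and get 1048111/12834.
Then bind passing grir, rijirub, yielding bisosti.
Now I run bind passing sosnus, lotrak, yielding nil.
I try tell(): 1048111/12834.

Answer: {grir=bisosti, hu=322, kubibra=furabimp, satub=-4277/12834}
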